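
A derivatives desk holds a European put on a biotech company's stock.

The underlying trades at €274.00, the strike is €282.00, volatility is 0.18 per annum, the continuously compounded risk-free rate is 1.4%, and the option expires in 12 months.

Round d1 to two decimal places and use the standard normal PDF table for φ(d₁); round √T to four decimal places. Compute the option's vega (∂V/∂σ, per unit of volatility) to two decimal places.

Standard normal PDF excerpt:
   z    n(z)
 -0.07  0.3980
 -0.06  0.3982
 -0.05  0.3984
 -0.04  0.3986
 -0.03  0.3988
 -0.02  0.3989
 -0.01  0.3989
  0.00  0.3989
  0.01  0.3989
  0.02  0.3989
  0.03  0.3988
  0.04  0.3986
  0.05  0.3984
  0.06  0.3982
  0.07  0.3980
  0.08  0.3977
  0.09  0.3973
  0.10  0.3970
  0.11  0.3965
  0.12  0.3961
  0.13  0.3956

T = 1;  σ√T = 0.1800
d₁ = [ln(274/282) + (0.014 + ½·0.18²)·1] / (σ√T) = (-0.0288 + 0.0302) / 0.1800 = 0.0079 which rounds to 0.01
√T = √1 = 1.0000
φ(d₁) = φ(0.01) = 0.3989
vega = S·φ(d₁)·√T = 274·0.3989·1.0000 = 109.2986

109.30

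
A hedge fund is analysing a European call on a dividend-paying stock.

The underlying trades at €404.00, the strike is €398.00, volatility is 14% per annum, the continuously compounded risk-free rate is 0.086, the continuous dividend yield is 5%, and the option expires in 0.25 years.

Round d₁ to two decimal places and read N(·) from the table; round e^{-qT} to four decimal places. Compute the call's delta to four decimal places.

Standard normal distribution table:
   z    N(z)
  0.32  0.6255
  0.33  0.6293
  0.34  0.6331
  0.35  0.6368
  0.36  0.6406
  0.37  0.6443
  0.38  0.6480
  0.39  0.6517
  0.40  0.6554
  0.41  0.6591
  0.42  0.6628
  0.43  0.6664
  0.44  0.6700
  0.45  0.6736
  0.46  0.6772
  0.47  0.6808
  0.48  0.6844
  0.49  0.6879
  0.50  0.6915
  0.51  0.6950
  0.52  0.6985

σ√T = 0.14 × 0.5000 = 0.0700
d₁ = [ln(404/398) + (0.086 − 0.05 + 0.14²/2)·0.25] / 0.0700 = [0.0150 + 0.0114] / 0.0700 = 0.3773 → 0.38
N(d₁) = N(0.38) = 0.6480
Δ_call = exp(−qT)·N(d₁) = 0.9876·0.6480 = 0.6400

0.6400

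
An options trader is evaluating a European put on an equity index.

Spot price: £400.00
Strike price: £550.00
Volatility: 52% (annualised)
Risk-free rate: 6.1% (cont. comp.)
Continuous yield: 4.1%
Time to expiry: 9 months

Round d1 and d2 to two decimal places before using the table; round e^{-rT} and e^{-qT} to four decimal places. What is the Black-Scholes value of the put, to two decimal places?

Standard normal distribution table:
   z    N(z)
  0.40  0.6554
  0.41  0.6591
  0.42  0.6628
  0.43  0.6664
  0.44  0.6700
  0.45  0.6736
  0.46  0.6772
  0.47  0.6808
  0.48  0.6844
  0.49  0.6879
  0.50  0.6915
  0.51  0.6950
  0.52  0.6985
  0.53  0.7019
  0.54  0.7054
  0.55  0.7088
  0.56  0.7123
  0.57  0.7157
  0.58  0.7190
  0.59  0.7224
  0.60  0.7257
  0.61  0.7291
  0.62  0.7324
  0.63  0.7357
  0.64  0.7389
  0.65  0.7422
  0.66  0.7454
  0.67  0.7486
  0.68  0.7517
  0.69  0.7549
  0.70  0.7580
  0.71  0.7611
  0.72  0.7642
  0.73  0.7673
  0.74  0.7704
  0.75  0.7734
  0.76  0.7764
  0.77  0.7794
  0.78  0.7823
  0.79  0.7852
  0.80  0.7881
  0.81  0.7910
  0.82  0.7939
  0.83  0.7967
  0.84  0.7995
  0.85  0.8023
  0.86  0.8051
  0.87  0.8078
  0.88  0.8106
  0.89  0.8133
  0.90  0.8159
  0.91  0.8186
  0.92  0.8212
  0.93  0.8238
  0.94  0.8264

£167.41

T = 0.75;  σ√T = 0.4503
d₁ = [ln(400/550) + (0.061 − 0.041 + 0.52²/2)·0.75] / 0.4503 = [-0.3185 + 0.1164] / 0.4503 = -0.4487 ≈ -0.45
d₂ = d₁ − σ√T = -0.4487 − 0.4503 = -0.8990 ≈ -0.90
exp(−qT) = exp(−0.041·0.75) = 0.9697;  exp(−rT) = exp(−0.061·0.75) = 0.9553
P = 550·0.9553·N(0.90) − 400·0.9697·N(0.45) = 550·0.9553·0.8159 − 400·0.9697·0.6736 = 428.6861 − 261.2760 = 167.4101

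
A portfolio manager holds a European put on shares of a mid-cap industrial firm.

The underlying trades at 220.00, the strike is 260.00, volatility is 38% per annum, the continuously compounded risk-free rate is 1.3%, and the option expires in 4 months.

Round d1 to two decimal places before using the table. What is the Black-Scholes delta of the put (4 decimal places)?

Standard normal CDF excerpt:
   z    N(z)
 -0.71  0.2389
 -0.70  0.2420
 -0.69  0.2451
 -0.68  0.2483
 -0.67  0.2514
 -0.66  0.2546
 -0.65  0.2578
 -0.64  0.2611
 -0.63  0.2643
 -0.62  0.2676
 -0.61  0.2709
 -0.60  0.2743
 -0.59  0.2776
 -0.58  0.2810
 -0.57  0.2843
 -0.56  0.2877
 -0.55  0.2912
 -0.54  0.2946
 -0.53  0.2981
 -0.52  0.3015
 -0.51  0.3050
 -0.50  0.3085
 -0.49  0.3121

σ√T = 0.38·√0.3333 = 0.2194
ln(S/K) + (r + σ²/2)T = ln(220/260) + (0.013 + 0.38²/2)·0.3333 = -0.1671 + 0.0284 = -0.1387
d₁ = -0.1387 / 0.2194 = -0.6320 ⇒ -0.63
N(d₁) = N(-0.63) = 0.2643
Δ_put = N(d₁) − 1 = 0.2643 − 1 = -0.7357

-0.7357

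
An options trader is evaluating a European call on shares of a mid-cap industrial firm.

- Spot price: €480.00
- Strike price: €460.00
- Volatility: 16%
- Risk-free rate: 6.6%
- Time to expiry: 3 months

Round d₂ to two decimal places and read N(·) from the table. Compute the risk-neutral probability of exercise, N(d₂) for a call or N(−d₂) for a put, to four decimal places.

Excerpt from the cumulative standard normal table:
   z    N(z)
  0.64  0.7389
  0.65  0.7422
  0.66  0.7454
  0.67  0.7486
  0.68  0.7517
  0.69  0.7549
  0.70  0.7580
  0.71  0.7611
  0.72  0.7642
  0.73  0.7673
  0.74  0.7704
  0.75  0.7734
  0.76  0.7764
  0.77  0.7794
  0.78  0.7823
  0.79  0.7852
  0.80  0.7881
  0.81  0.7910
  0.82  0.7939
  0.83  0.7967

0.7580

σ√T = 0.16·√0.25 = 0.0800
d₁ = [ln(480/460) + (0.066 + 0.16²/2)·0.25] / 0.0800 = [0.0426 + 0.0197] / 0.0800 = 0.7782 ⇒ 0.78
d₂ = d₁ − σ√T = 0.7782 − 0.0800 = 0.6982 ⇒ 0.70
Risk-neutral Pr[S_T > K] = N(d₂) = N(0.70) = 0.7580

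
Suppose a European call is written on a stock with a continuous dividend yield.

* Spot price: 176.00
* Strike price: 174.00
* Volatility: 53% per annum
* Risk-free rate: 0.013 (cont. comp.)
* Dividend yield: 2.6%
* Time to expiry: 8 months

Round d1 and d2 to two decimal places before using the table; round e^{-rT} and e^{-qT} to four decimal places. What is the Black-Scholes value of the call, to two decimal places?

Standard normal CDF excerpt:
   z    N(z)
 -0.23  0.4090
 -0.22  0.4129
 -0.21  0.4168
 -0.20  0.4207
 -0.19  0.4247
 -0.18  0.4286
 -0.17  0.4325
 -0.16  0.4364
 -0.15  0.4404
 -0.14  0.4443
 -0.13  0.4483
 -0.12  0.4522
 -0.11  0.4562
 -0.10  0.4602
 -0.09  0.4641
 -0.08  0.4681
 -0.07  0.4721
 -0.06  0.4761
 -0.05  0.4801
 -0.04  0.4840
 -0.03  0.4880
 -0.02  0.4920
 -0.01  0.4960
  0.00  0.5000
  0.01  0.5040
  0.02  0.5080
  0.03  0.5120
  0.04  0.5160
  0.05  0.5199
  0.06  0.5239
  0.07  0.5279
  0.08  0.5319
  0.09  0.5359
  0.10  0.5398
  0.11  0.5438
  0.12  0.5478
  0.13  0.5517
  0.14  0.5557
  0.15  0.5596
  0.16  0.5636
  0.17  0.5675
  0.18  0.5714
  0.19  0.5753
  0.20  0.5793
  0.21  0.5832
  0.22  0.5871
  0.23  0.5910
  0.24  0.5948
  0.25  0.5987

T = 0.6667;  σ√T = 0.4327
d₁ = [ln(176/174) + (0.013 − 0.026 + 0.53²/2)·0.6667] / 0.4327 = [0.0114 + 0.0850] / 0.4327 = 0.2228 which rounds to 0.22
d₂ = d₁ − σ√T = 0.2228 − 0.4327 = -0.2100 which rounds to -0.21
exp(−qT) = exp(−0.026·0.6667) = 0.9828;  exp(−rT) = exp(−0.013·0.6667) = 0.9914
N(d₁) = N(0.22) = 0.5871;  N(d₂) = N(-0.21) = 0.4168
C = 176·0.9828·0.5871 − 174·0.9914·0.4168 = 101.5523 − 71.8995 = 29.6528

29.65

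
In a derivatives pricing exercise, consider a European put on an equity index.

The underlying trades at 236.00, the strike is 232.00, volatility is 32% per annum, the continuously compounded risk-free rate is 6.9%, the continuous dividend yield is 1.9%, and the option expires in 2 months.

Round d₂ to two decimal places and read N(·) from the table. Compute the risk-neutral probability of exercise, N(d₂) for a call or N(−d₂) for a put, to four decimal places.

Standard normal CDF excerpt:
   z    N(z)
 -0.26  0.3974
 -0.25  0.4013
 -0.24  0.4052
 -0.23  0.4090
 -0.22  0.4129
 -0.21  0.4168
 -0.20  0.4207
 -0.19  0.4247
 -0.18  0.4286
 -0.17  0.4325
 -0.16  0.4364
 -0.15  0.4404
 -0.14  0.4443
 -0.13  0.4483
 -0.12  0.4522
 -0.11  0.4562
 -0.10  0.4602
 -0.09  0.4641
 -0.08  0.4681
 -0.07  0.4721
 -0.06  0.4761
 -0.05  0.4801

0.4483

T = 0.1667;  σ√T = 0.1306
d₁ = [ln(236/232) + (0.069 − 0.019 + 0.32²/2)·0.1667] / 0.1306 = [0.0171 + 0.0169] / 0.1306 = 0.2600 ≈ 0.26
d₂ = d₁ − σ√T = 0.2600 − 0.1306 = 0.1293 ≈ 0.13
Risk-neutral Pr[S_T < K] = N(−d₂) = N(-0.13) = 0.4483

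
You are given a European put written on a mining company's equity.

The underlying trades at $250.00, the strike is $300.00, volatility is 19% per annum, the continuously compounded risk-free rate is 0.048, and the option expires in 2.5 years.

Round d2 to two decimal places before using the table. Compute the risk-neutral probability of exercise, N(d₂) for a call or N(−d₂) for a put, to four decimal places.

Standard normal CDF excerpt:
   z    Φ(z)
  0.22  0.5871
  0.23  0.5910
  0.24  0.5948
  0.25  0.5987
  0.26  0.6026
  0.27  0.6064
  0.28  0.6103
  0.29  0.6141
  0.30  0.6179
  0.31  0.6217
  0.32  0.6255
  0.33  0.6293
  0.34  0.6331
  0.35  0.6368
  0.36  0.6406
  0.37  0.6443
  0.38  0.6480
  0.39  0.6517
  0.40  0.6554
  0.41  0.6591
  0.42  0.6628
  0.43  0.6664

0.6406

T = 2.5;  σ√T = 0.3004
d₁ = [ln(250/300) + (0.048 + 0.19²/2)·2.5] / 0.3004 = [-0.1823 + 0.1651] / 0.3004 = -0.0572 ≈ -0.06
d₂ = d₁ − σ√T = -0.0572 − 0.3004 = -0.3577 ≈ -0.36
Pr(exercise) under Q = N(−d₂) = N(0.36) = 0.6406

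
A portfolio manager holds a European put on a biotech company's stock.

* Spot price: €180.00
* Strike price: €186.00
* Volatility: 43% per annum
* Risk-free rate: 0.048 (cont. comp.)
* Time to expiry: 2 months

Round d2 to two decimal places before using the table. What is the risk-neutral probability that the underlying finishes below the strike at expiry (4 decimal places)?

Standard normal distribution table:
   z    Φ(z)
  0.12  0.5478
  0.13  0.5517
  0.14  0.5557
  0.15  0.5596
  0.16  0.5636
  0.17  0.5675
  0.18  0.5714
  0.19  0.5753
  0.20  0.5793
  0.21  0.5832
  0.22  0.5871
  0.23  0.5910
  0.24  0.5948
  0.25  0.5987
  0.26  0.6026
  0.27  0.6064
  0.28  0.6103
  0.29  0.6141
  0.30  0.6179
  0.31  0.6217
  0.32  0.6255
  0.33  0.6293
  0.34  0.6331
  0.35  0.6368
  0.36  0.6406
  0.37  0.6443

0.5910

σ√T = 0.43·√0.1667 = 0.1755
d₁ = [ln(180/186) + (0.048 + ½·0.43²)·0.1667] / (σ√T) = (-0.0328 + 0.0234) / 0.1755 = -0.0534 ≈ -0.05
d₂ = -0.0534 − 0.1755 = -0.2290 ≈ -0.23
Risk-neutral Pr[S_T < K] = N(−d₂) = N(0.23) = 0.5910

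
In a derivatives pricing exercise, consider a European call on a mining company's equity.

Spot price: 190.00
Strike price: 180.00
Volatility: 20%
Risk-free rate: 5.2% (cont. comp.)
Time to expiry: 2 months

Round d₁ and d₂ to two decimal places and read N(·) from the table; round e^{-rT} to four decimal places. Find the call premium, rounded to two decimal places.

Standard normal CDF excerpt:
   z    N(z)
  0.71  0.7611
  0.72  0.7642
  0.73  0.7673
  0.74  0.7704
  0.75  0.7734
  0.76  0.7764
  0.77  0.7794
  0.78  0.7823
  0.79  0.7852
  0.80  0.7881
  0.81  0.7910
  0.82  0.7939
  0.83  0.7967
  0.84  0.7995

13.36

T = 0.1667;  σ√T = 0.0816
ln(S/K) + (r + σ²/2)T = ln(190/180) + (0.052 + 0.2²/2)·0.1667 = 0.0541 + 0.0120 = 0.0661
d₁ = 0.0661 / 0.0816 = 0.8092 ≈ 0.81
d₂ = d₁ − σ√T = 0.8092 − 0.0816 = 0.7275 ≈ 0.73
e^(−rT) = e^(−0.052·0.1667) = 0.9914
N(d₁) = N(0.81) = 0.7910;  N(d₂) = N(0.73) = 0.7673
C = 190·0.7910 − 180·0.9914·0.7673 = 150.2900 − 136.9262 = 13.3638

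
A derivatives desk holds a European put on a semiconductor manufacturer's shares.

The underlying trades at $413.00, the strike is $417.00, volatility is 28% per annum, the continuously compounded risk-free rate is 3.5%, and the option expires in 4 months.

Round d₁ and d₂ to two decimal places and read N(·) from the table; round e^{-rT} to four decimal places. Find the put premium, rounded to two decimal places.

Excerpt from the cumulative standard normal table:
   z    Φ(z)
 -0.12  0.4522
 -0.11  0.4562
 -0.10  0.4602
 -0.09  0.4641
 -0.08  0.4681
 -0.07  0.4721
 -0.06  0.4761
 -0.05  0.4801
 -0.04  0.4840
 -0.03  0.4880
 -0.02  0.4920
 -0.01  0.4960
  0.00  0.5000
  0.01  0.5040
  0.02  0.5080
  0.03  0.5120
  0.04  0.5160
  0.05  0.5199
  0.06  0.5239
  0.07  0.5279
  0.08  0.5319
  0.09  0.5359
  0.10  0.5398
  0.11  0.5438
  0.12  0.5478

$25.91

T = 0.3333;  σ√T = 0.1617
d₁ = [ln(413/417) + (0.035 + 0.28²/2)·0.3333] / 0.1617 = [-0.0096 + 0.0247] / 0.1617 = 0.0934 ⇒ 0.09
d₂ = d₁ − σ√T = 0.0934 − 0.1617 = -0.0683 ⇒ -0.07
e^(−rT) = e^(−0.035·0.3333) = 0.9884
N(−d₂) = N(0.07) = 0.5279;  N(−d₁) = N(-0.09) = 0.4641
P = 417·0.9884·0.5279 − 413·0.4641 = 217.5807 − 191.6733 = 25.9074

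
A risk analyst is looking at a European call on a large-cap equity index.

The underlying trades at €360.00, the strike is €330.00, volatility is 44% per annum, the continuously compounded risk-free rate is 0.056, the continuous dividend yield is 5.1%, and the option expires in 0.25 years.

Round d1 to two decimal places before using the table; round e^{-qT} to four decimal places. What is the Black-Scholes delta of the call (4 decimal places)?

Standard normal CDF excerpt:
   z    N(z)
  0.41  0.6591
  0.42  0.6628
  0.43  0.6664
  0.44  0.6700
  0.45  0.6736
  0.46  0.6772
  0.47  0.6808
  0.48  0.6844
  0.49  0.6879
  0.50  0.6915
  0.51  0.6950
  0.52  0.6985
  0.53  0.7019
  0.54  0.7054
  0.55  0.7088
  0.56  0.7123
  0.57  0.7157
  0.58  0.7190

0.6862

σ√T = 0.44·√0.25 = 0.2200
d₁ = [ln(360/330) + (0.056 − 0.051 + 0.44²/2)·0.25] / 0.2200 = [0.0870 + 0.0255] / 0.2200 = 0.5112 → 0.51
N(d₁) = N(0.51) = 0.6950
Δ_call = exp(−qT)·N(d₁) = 0.9873·0.6950 = 0.6862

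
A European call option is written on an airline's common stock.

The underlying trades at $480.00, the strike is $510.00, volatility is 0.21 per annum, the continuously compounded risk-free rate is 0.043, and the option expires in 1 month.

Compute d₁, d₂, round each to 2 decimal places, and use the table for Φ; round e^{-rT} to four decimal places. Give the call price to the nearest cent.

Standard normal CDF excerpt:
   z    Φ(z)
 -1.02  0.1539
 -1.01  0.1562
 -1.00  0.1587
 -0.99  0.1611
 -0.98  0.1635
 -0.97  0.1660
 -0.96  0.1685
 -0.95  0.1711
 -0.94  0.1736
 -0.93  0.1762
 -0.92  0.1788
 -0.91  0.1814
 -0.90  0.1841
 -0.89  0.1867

σ√T = 0.21 × 0.2887 = 0.0606
d₁ = [ln(480/510) + (0.043 + ½·0.21²)·0.08333] / (σ√T) = (-0.0606 + 0.0054) / 0.0606 = -0.9106 → -0.91
d₂ = -0.9106 − 0.0606 = -0.9712 → -0.97
exp(−rT) = exp(−0.043·0.08333) = 0.9964
N(d₁) = N(-0.91) = 0.1814;  N(d₂) = N(-0.97) = 0.1660
C = 480·0.1814 − 510·0.9964·0.1660 = 87.0720 − 84.3552 = 2.7168

$2.72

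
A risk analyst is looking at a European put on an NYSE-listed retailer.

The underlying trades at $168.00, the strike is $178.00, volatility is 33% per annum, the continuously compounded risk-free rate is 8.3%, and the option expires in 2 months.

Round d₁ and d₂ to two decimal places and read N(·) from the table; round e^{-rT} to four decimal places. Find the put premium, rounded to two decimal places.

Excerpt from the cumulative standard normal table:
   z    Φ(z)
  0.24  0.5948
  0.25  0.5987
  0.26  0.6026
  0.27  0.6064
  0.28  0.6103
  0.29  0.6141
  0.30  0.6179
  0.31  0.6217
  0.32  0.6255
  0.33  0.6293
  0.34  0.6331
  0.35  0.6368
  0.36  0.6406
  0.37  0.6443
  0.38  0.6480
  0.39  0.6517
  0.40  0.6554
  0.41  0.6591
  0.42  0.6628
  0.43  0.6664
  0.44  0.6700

$13.18

T = 0.1667;  σ√T = 0.1347
d₁ = [ln(168/178) + (0.083 + 0.33²/2)·0.1667] / 0.1347 = [-0.0578 + 0.0229] / 0.1347 = -0.2591 → -0.26
d₂ = d₁ − σ√T = -0.2591 − 0.1347 = -0.3939 → -0.39
e^(−rT) = e^(−0.083·0.1667) = 0.9863
P = 178·0.9863·N(0.39) − 168·N(0.26) = 178·0.9863·0.6517 − 168·0.6026 = 114.4134 − 101.2368 = 13.1766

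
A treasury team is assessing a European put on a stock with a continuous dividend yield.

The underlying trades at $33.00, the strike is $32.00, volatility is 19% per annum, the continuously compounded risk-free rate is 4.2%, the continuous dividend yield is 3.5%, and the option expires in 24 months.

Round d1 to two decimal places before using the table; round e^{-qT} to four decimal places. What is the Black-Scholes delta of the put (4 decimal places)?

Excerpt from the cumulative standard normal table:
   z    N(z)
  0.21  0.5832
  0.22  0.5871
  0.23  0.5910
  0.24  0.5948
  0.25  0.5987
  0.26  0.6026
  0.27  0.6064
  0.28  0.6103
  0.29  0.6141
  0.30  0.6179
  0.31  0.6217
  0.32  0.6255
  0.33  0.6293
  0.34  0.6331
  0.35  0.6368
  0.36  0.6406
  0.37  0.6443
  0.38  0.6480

σ√T = 0.19·√2 = 0.2687
d₁ = [ln(33/32) + (0.042 − 0.035 + 0.19²/2)·2] / 0.2687 = [0.0308 + 0.0501] / 0.2687 = 0.3010 → 0.30
N(d₁) = N(0.30) = 0.6179
Δ_put = e^(−qT)·(N(d₁) − 1) = 0.9324·(0.6179 − 1) = -0.3563

-0.3563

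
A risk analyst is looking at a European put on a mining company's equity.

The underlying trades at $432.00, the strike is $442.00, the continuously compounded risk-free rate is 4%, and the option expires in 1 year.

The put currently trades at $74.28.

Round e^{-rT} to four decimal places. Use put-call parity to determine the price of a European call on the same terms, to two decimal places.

exp(−rT) = exp(−0.04·1) = 0.9608
Put-call parity: C − P = S − K·e^(−rT) = 432 − 442·0.9608 = 432 − 424.6736 = 7.3264
C = P + (C − P) = 74.28 + (7.3264) = 81.6064

$81.61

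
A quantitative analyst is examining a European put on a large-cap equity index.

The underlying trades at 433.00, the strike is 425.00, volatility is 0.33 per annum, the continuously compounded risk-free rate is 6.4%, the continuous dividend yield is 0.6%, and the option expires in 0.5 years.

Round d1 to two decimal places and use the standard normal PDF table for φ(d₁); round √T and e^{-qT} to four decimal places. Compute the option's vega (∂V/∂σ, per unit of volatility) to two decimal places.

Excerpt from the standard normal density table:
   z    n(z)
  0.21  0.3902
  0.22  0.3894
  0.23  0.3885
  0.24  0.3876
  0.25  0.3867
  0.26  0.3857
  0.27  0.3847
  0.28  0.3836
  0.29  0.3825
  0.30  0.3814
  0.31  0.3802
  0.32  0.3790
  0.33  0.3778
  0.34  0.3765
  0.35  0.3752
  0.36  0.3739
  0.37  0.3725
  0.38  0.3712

σ√T = 0.33·√0.5 = 0.2333
d₁ = [ln(433/425) + (0.064 − 0.006 + 0.33²/2)·0.5] / 0.2333 = [0.0186 + 0.0562] / 0.2333 = 0.3209 → 0.32
√T = √0.5 = 0.7071
φ(d₁) = φ(0.32) = 0.3790
exp(−qT) = exp(−0.006·0.5) = 0.9970
vega = S·exp(−qT)·φ(d₁)·√T = 433·0.9970·0.3790·0.7071 = 115.6919

115.69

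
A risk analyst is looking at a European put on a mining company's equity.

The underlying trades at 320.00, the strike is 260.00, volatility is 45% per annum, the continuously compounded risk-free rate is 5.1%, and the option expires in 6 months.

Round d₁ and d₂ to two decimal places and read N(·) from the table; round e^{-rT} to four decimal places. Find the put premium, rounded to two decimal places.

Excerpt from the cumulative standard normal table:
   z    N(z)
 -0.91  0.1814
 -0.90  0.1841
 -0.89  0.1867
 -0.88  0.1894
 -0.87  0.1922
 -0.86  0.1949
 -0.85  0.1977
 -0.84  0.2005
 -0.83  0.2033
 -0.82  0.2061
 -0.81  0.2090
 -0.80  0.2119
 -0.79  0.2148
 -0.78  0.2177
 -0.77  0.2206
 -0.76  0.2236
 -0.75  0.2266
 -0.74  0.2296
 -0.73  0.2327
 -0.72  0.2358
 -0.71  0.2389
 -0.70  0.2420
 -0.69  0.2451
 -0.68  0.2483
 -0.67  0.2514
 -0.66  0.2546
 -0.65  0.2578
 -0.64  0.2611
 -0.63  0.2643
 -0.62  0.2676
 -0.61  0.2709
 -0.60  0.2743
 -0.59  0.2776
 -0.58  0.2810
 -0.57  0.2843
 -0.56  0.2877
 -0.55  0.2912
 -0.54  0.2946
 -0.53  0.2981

T = 0.5;  σ√T = 0.3182
ln(S/K) + (r + σ²/2)T = ln(320/260) + (0.051 + 0.45²/2)·0.5 = 0.2076 + 0.0761 = 0.2838
d₁ = 0.2838 / 0.3182 = 0.8918 ≈ 0.89
d₂ = d₁ − σ√T = 0.8918 − 0.3182 = 0.5736 ≈ 0.57
exp(−rT) = exp(−0.051·0.5) = 0.9748
N(−d₂) = N(-0.57) = 0.2843;  N(−d₁) = N(-0.89) = 0.1867
P = 260·0.9748·0.2843 − 320·0.1867 = 72.0553 − 59.7440 = 12.3113

12.31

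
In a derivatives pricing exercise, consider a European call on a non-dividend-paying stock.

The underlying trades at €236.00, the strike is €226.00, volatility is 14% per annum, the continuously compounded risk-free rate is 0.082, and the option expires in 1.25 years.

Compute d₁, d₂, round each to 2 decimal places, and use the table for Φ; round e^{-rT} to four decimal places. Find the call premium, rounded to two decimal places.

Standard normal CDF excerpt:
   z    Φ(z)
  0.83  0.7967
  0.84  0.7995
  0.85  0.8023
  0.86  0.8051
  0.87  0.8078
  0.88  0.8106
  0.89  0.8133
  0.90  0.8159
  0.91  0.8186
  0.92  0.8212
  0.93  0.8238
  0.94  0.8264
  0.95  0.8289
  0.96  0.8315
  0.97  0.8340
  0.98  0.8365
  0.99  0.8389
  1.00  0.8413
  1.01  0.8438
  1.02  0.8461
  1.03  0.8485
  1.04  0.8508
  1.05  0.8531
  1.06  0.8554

€35.48

σ√T = 0.14·√1.25 = 0.1565
ln(S/K) + (r + σ²/2)T = ln(236/226) + (0.082 + 0.14²/2)·1.25 = 0.0433 + 0.1148 = 0.1580
d₁ = 0.1580 / 0.1565 = 1.0097 ⇒ 1.01
d₂ = d₁ − σ√T = 1.0097 − 0.1565 = 0.8532 ⇒ 0.85
e^(−rT) = e^(−0.082·1.25) = 0.9026
N(d₁) = N(1.01) = 0.8438;  N(d₂) = N(0.85) = 0.8023
C = 236·0.8438 − 226·0.9026·0.8023 = 199.1368 − 163.6593 = 35.4775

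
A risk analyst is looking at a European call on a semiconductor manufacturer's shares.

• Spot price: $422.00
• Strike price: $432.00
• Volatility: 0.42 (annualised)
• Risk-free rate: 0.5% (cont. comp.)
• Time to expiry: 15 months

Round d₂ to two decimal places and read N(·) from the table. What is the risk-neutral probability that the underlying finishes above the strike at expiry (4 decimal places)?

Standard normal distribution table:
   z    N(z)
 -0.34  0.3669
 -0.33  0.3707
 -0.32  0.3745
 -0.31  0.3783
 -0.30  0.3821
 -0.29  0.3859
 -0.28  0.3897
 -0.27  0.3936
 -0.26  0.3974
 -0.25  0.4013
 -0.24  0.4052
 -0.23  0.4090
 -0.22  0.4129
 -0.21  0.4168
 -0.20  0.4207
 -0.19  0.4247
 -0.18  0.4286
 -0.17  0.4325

T = 1.25;  σ√T = 0.4696
d₁ = [ln(422/432) + (0.005 + ½·0.42²)·1.25] / (σ√T) = (-0.0234 + 0.1165) / 0.4696 = 0.1982 which rounds to 0.20
d₂ = 0.1982 − 0.4696 = -0.2714 which rounds to -0.27
Pr(exercise) under Q = N(d₂) = 0.3936

0.3936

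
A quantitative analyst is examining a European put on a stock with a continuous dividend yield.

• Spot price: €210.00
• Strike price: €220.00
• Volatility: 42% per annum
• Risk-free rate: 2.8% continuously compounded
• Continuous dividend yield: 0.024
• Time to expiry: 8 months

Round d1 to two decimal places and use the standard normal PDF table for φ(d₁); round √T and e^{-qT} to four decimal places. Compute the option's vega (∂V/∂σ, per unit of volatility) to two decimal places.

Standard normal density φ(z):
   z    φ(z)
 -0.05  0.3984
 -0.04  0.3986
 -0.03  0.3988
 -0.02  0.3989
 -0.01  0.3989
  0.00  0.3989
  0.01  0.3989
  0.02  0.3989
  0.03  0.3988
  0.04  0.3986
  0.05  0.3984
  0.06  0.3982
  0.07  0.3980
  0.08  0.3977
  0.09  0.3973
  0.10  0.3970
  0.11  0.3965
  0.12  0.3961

67.26

σ√T = 0.42·√0.6667 = 0.3429
d₁ = [ln(210/220) + (0.028 − 0.024 + 0.42²/2)·0.6667] / 0.3429 = [-0.0465 + 0.0615] / 0.3429 = 0.0436 ⇒ 0.04
√T = √0.6667 = 0.8165
φ(d₁) = φ(0.04) = 0.3986
e^(−qT) = e^(−0.024·0.6667) = 0.9841
vega = S·e^(−qT)·φ(d₁)·√T = 210·0.9841·0.3986·0.8165 = 67.2592
(Vega is the same for a European call and put with the same parameters.)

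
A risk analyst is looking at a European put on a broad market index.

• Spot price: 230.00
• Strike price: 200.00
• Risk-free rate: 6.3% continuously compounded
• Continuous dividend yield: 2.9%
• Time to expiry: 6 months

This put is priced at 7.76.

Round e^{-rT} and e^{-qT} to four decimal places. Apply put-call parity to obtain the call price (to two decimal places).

exp(−qT) = exp(−0.029·0.5) = 0.9856;  exp(−rT) = exp(−0.063·0.5) = 0.9690
Put-call parity: C − P = S·e^(−qT) − K·e^(−rT) = 230·0.9856 − 200·0.9690 = 226.6880 − 193.8000 = 32.8880
C = P + (C − P) = 7.76 + (32.8880) = 40.6480

40.65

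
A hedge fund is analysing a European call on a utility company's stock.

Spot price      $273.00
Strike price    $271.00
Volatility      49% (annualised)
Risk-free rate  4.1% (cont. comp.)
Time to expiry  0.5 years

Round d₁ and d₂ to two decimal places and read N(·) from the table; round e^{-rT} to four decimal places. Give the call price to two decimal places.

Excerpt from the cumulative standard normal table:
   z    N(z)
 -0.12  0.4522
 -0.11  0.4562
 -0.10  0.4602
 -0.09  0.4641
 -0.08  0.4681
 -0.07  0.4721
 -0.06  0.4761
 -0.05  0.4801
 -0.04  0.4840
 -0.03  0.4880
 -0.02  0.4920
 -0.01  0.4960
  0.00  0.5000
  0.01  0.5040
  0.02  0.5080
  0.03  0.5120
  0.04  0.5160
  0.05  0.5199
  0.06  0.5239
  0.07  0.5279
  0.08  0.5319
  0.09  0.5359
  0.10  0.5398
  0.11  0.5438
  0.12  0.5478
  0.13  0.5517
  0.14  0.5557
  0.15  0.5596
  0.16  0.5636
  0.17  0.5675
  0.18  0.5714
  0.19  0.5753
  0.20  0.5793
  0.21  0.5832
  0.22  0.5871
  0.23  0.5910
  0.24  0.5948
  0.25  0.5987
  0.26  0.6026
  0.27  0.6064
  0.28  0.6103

T = 0.5;  σ√T = 0.3465
ln(S/K) + (r + σ²/2)T = ln(273/271) + (0.041 + 0.49²/2)·0.5 = 0.0074 + 0.0805 = 0.0879
d₁ = 0.0879 / 0.3465 = 0.2536 which rounds to 0.25
d₂ = d₁ − σ√T = 0.2536 − 0.3465 = -0.0929 which rounds to -0.09
e^(−rT) = e^(−0.041·0.5) = 0.9797
N(d₁) = N(0.25) = 0.5987;  N(d₂) = N(-0.09) = 0.4641
C = 273·0.5987 − 271·0.9797·0.4641 = 163.4451 − 123.2179 = 40.2272

$40.23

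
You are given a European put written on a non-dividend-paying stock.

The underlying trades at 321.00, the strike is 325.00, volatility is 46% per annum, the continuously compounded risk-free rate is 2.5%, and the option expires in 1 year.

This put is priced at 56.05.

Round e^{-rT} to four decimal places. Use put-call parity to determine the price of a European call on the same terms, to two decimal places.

60.08

e^(−rT) = e^(−0.025·1) = 0.9753
Put-call parity: C − P = S − K·e^(−rT) = 321 − 325·0.9753 = 321 − 316.9725 = 4.0275
C = P + (C − P) = 56.05 + (4.0275) = 60.0775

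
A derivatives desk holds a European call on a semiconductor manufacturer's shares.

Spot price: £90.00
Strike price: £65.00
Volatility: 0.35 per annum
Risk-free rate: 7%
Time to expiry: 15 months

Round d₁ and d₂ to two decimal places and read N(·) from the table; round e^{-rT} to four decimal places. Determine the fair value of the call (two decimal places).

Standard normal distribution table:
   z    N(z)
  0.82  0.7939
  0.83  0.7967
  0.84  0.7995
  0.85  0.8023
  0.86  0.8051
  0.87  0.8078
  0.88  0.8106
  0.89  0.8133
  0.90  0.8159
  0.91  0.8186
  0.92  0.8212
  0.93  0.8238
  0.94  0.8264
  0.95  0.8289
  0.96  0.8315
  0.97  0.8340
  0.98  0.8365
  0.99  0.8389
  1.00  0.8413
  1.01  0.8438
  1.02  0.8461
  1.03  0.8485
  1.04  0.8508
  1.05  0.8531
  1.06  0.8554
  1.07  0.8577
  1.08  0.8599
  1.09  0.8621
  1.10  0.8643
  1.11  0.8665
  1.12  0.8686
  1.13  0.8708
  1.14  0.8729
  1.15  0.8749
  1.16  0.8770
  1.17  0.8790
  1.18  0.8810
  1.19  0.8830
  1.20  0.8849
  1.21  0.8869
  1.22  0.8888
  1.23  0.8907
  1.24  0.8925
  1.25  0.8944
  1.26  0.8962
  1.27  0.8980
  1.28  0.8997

£32.55

σ√T = 0.35 × 1.1180 = 0.3913
d₁ = [ln(90/65) + (0.07 + ½·0.35²)·1.25] / (σ√T) = (0.3254 + 0.1641) / 0.3913 = 1.2509 → 1.25
d₂ = 1.2509 − 0.3913 = 0.8596 → 0.86
exp(−rT) = exp(−0.07·1.25) = 0.9162
N(d₁) = N(1.25) = 0.8944;  N(d₂) = N(0.86) = 0.8051
C = 90·0.8944 − 65·0.9162·0.8051 = 80.4960 − 47.9461 = 32.5499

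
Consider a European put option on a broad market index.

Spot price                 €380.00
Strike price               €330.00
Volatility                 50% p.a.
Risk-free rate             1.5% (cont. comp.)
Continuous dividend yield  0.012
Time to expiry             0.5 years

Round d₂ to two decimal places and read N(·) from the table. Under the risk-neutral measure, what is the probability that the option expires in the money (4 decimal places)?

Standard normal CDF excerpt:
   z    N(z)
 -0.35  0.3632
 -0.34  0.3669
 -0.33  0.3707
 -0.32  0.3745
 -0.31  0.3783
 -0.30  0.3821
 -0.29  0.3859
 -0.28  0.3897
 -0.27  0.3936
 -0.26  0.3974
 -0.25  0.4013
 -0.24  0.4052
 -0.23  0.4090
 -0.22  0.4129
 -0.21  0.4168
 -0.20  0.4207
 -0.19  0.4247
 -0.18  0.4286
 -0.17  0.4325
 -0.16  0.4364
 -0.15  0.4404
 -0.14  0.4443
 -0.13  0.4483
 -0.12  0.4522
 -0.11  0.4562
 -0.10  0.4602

σ√T = 0.5 × 0.7071 = 0.3536
d₁ = [ln(380/330) + (0.015 − 0.012 + 0.5²/2)·0.5] / 0.3536 = [0.1411 + 0.0640] / 0.3536 = 0.5800 → 0.58
d₂ = d₁ − σ√T = 0.5800 − 0.3536 = 0.2265 → 0.23
Pr(exercise) under Q = N(−d₂) = N(-0.23) = 0.4090

0.4090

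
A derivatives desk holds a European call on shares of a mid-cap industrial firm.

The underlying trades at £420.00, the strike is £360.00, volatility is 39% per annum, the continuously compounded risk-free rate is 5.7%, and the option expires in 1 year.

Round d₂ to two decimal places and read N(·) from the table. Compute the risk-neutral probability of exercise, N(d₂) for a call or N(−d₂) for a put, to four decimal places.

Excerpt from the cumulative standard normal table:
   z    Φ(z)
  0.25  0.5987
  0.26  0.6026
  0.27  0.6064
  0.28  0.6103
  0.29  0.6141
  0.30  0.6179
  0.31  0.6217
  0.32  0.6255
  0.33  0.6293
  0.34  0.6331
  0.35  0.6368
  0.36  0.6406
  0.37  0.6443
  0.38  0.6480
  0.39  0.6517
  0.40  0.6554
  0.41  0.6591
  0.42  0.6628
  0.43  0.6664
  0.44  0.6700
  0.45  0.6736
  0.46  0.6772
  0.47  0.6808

0.6368

σ√T = 0.39·√1 = 0.3900
ln(S/K) + (r + σ²/2)T = ln(420/360) + (0.057 + 0.39²/2)·1 = 0.1542 + 0.1331 = 0.2872
d₁ = 0.2872 / 0.3900 = 0.7364 which rounds to 0.74
d₂ = d₁ − σ√T = 0.7364 − 0.3900 = 0.3464 which rounds to 0.35
Risk-neutral Pr[S_T > K] = N(d₂) = N(0.35) = 0.6368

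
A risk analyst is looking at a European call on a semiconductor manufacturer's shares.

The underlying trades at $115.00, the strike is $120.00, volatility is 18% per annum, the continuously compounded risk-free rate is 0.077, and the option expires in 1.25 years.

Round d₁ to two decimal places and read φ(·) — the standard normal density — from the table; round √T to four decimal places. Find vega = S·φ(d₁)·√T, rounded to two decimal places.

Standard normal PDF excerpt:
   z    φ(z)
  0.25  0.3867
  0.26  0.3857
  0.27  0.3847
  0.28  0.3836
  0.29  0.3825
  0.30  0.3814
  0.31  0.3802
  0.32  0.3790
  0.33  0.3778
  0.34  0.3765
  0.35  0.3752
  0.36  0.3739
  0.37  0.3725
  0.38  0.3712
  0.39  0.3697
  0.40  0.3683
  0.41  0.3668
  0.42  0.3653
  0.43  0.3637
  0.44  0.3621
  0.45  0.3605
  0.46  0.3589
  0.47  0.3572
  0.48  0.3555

47.89

σ√T = 0.18·√1.25 = 0.2012
d₁ = [ln(115/120) + (0.077 + ½·0.18²)·1.25] / (σ√T) = (-0.0426 + 0.1165) / 0.2012 = 0.3674 which rounds to 0.37
√T = √1.25 = 1.1180
φ(d₁) = φ(0.37) = 0.3725
vega = S·φ(d₁)·√T = 115·0.3725·1.1180 = 47.8923
(Vega is the same for a European call and put with the same parameters.)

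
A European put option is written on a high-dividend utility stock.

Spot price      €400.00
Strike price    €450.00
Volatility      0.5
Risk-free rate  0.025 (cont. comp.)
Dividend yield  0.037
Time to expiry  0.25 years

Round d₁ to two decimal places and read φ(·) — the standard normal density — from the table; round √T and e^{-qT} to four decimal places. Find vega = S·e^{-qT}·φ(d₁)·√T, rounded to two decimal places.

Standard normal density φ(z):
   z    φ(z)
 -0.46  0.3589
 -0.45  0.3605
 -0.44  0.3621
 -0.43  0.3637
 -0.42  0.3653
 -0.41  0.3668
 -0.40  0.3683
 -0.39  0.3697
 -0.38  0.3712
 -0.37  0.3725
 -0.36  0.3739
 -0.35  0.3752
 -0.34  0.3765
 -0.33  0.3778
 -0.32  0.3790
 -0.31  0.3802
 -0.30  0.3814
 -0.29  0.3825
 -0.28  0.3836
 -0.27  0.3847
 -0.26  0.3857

74.09

T = 0.25;  σ√T = 0.2500
d₁ = [ln(400/450) + (0.025 − 0.037 + 0.5²/2)·0.25] / 0.2500 = [-0.1178 + 0.0283] / 0.2500 = -0.3581 which rounds to -0.36
√T = √0.25 = 0.5000
φ(d₁) = φ(-0.36) = 0.3739
e^(−qT) = e^(−0.037·0.25) = 0.9908
vega = S·e^(−qT)·φ(d₁)·√T = 400·0.9908·0.3739·0.5000 = 74.0920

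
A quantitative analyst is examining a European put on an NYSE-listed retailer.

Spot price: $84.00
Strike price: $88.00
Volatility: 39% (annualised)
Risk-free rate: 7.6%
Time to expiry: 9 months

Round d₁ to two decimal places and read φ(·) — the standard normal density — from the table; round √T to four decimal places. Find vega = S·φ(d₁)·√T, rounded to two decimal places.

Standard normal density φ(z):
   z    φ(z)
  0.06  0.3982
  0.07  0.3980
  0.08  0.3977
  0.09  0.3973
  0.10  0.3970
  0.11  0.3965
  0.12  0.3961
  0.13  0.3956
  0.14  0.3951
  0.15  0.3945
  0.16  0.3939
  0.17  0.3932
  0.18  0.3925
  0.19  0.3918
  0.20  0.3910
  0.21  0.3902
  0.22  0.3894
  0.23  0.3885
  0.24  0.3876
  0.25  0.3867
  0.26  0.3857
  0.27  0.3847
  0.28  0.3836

28.44

T = 0.75;  σ√T = 0.3377
ln(S/K) + (r + σ²/2)T = ln(84/88) + (0.076 + 0.39²/2)·0.75 = -0.0465 + 0.1140 = 0.0675
d₁ = 0.0675 / 0.3377 = 0.1999 ≈ 0.20
√T = √0.75 = 0.8660
φ(d₁) = φ(0.20) = 0.3910
vega = S·φ(d₁)·√T = 84·0.3910·0.8660 = 28.4429
(Call and put vega coincide under Black-Scholes.)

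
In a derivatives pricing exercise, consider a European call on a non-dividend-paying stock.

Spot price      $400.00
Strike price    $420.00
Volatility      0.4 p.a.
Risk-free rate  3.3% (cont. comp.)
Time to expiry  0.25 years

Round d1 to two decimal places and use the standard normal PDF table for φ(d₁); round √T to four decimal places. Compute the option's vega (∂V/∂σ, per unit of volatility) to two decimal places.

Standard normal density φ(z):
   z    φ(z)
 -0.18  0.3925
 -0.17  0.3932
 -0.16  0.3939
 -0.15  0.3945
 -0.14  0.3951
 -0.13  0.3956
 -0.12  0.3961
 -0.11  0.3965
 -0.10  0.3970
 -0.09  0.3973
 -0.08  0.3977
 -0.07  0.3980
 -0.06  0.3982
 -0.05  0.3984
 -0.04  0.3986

T = 0.25;  σ√T = 0.2000
d₁ = [ln(400/420) + (0.033 + 0.4²/2)·0.25] / 0.2000 = [-0.0488 + 0.0283] / 0.2000 = -0.1027 which rounds to -0.10
√T = √0.25 = 0.5000
φ(d₁) = φ(-0.10) = 0.3970
vega = S·φ(d₁)·√T = 400·0.3970·0.5000 = 79.4000

79.40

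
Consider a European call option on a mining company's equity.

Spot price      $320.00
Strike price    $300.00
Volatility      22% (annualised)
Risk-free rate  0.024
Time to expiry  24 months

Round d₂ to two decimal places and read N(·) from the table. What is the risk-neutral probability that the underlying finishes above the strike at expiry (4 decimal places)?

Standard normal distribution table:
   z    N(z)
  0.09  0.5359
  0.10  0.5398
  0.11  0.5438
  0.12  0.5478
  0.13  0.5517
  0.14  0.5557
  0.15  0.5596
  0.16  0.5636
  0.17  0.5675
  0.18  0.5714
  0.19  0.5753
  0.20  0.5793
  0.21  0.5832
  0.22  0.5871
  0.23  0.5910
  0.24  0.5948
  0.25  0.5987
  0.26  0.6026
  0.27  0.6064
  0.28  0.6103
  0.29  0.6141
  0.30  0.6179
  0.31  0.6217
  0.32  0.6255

σ√T = 0.22 × 1.4142 = 0.3111
d₁ = [ln(320/300) + (0.024 + 0.22²/2)·2] / 0.3111 = [0.0645 + 0.0964] / 0.3111 = 0.5173 → 0.52
d₂ = d₁ − σ√T = 0.5173 − 0.3111 = 0.2061 → 0.21
Risk-neutral Pr[S_T > K] = N(d₂) = N(0.21) = 0.5832

0.5832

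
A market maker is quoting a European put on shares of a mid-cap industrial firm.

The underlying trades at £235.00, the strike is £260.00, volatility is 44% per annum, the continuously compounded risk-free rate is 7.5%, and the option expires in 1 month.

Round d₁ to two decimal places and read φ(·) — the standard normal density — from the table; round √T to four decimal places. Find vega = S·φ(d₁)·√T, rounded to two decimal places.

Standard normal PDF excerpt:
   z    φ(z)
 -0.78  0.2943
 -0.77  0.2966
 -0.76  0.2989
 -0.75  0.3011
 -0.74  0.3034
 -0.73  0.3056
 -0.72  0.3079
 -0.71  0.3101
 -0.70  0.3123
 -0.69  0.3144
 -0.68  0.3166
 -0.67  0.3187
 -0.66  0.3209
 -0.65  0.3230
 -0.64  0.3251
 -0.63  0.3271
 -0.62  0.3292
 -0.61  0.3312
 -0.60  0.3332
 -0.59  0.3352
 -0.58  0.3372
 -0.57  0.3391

21.48

σ√T = 0.44 × 0.2887 = 0.1270
d₁ = [ln(235/260) + (0.075 + 0.44²/2)·0.08333] / 0.1270 = [-0.1011 + 0.0143] / 0.1270 = -0.6832 ≈ -0.68
√T = √0.08333 = 0.2887
φ(d₁) = φ(-0.68) = 0.3166
vega = S·φ(d₁)·√T = 235·0.3166·0.2887 = 21.4796
(Vega is the same for a European call and put with the same parameters.)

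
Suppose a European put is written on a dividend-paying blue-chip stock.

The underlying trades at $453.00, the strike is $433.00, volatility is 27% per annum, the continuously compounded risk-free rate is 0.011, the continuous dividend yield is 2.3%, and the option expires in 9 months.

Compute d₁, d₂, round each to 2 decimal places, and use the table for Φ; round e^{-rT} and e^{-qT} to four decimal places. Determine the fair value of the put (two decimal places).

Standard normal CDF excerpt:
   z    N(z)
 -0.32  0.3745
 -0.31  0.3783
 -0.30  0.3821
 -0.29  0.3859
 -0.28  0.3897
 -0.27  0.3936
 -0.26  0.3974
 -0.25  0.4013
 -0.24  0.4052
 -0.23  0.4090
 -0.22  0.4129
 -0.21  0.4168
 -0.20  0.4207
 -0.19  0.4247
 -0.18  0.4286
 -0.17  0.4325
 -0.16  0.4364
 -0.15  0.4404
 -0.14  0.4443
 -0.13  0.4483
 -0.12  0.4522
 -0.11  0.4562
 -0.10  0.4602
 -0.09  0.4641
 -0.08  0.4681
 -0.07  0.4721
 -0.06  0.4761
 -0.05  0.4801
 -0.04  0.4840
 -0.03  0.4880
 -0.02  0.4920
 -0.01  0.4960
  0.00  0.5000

$32.60

T = 0.75;  σ√T = 0.2338
d₁ = [ln(453/433) + (0.011 − 0.023 + ½·0.27²)·0.75] / (σ√T) = (0.0452 + 0.0183) / 0.2338 = 0.2715 → 0.27
d₂ = 0.2715 − 0.2338 = 0.0377 → 0.04
e^(−qT) = e^(−0.023·0.75) = 0.9829;  e^(−rT) = e^(−0.011·0.75) = 0.9918
P = 433·0.9918·N(-0.04) − 453·0.9829·N(-0.27) = 433·0.9918·0.4840 − 453·0.9829·0.3936 = 207.8535 − 175.2519 = 32.6017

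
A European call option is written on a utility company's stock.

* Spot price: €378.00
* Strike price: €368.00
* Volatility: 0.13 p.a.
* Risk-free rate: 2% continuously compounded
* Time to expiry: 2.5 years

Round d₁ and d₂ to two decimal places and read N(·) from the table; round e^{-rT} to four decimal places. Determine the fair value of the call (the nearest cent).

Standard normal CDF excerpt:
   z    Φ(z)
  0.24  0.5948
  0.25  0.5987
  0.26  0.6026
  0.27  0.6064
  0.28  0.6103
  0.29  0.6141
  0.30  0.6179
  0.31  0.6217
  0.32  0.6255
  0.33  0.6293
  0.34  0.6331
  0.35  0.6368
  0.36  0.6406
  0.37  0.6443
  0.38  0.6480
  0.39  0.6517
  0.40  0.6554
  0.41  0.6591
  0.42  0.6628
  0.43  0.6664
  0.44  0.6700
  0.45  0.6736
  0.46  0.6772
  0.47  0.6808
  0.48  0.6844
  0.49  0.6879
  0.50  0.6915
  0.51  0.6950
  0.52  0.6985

€46.44

T = 2.5;  σ√T = 0.2055
ln(S/K) + (r + σ²/2)T = ln(378/368) + (0.02 + 0.13²/2)·2.5 = 0.0268 + 0.0711 = 0.0979
d₁ = 0.0979 / 0.2055 = 0.4765 which rounds to 0.48
d₂ = d₁ − σ√T = 0.4765 − 0.2055 = 0.2709 which rounds to 0.27
exp(−rT) = exp(−0.02·2.5) = 0.9512
C = 378·N(0.48) − 368·0.9512·N(0.27) = 378·0.6844 − 368·0.9512·0.6064 = 258.7032 − 212.2652 = 46.4380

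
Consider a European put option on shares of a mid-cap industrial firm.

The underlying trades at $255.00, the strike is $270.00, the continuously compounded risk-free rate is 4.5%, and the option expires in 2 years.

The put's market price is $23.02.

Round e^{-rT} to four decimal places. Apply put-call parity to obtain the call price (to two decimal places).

e^(−rT) = e^(−0.045·2) = 0.9139
Put-call parity: C − P = S − K·e^(−rT) = 255 − 270·0.9139 = 255 − 246.7530 = 8.2470
C = P + (C − P) = 23.02 + (8.2470) = 31.2670

$31.27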